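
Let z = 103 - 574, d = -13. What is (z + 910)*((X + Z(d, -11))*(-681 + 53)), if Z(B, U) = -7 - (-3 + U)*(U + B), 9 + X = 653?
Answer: -82983292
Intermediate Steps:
X = 644 (X = -9 + 653 = 644)
Z(B, U) = -7 - (-3 + U)*(B + U)
z = -471
(z + 910)*((X + Z(d, -11))*(-681 + 53)) = (-471 + 910)*((644 + (-7 - 1*(-11)² + 3*(-13) + 3*(-11) - 1*(-13)*(-11)))*(-681 + 53)) = 439*((644 + (-7 - 1*121 - 39 - 33 - 143))*(-628)) = 439*((644 + (-7 - 121 - 39 - 33 - 143))*(-628)) = 439*((644 - 343)*(-628)) = 439*(301*(-628)) = 439*(-189028) = -82983292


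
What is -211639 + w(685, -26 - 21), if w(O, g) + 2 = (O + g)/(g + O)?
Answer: -211640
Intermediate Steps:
w(O, g) = -1 (w(O, g) = -2 + (O + g)/(g + O) = -2 + (O + g)/(O + g) = -2 + 1 = -1)
-211639 + w(685, -26 - 21) = -211639 - 1 = -211640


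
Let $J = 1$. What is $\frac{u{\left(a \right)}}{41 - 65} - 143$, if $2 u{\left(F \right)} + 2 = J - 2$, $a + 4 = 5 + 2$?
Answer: $- \frac{2287}{16} \approx -142.94$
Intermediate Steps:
$a = 3$ ($a = -4 + \left(5 + 2\right) = -4 + 7 = 3$)
$u{\left(F \right)} = - \frac{3}{2}$ ($u{\left(F \right)} = -1 + \frac{1 - 2}{2} = -1 + \frac{1}{2} \left(-1\right) = -1 - \frac{1}{2} = - \frac{3}{2}$)
$\frac{u{\left(a \right)}}{41 - 65} - 143 = - \frac{3}{2 \left(41 - 65\right)} - 143 = - \frac{3}{2 \left(-24\right)} - 143 = \left(- \frac{3}{2}\right) \left(- \frac{1}{24}\right) - 143 = \frac{1}{16} - 143 = - \frac{2287}{16}$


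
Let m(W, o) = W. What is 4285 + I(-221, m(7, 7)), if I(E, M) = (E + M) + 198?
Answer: 4269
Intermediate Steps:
I(E, M) = 198 + E + M
4285 + I(-221, m(7, 7)) = 4285 + (198 - 221 + 7) = 4285 - 16 = 4269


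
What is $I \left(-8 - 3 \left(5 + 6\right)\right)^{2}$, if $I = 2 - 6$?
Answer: $-6724$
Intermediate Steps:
$I = -4$ ($I = 2 - 6 = -4$)
$I \left(-8 - 3 \left(5 + 6\right)\right)^{2} = - 4 \left(-8 - 3 \left(5 + 6\right)\right)^{2} = - 4 \left(-8 - 33\right)^{2} = - 4 \left(-41\right)^{2} = \left(-4\right) 1681 = -6724$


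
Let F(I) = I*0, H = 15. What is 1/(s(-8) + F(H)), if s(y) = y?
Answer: -1/8 ≈ -0.12500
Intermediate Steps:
F(I) = 0
1/(s(-8) + F(H)) = 1/(-8 + 0) = 1/(-8) = -1/8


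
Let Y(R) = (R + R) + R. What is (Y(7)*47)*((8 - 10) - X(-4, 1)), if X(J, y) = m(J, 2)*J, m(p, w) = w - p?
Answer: 21714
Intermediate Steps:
X(J, y) = J*(2 - J) (X(J, y) = (2 - J)*J = J*(2 - J))
Y(R) = 3*R (Y(R) = 2*R + R = 3*R)
(Y(7)*47)*((8 - 10) - X(-4, 1)) = ((3*7)*47)*((8 - 10) - (-4)*(2 - 1*(-4))) = (21*47)*(-2 - (-4)*(2 + 4)) = 987*(-2 - (-4)*6) = 987*(-2 - 1*(-24)) = 987*(-2 + 24) = 987*22 = 21714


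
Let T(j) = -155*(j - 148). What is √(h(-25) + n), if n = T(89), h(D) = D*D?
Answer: √9770 ≈ 98.843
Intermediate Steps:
h(D) = D²
T(j) = 22940 - 155*j (T(j) = -155*(-148 + j) = 22940 - 155*j)
n = 9145 (n = 22940 - 155*89 = 22940 - 13795 = 9145)
√(h(-25) + n) = √((-25)² + 9145) = √(625 + 9145) = √9770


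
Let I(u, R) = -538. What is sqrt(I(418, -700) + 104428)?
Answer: sqrt(103890) ≈ 322.32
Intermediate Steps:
sqrt(I(418, -700) + 104428) = sqrt(-538 + 104428) = sqrt(103890)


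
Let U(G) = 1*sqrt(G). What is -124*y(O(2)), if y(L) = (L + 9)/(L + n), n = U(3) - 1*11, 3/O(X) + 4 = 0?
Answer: 192324/2161 + 16368*sqrt(3)/2161 ≈ 102.12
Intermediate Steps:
O(X) = -3/4 (O(X) = 3/(-4 + 0) = 3/(-4) = 3*(-1/4) = -3/4)
U(G) = sqrt(G)
n = -11 + sqrt(3) (n = sqrt(3) - 1*11 = sqrt(3) - 11 = -11 + sqrt(3) ≈ -9.2679)
y(L) = (9 + L)/(-11 + L + sqrt(3)) (y(L) = (L + 9)/(L + (-11 + sqrt(3))) = (9 + L)/(-11 + L + sqrt(3)))
-124*y(O(2)) = -124*(9 - 3/4)/(-11 - 3/4 + sqrt(3)) = -124*33/((-47/4 + sqrt(3))*4) = -1023/(-47/4 + sqrt(3))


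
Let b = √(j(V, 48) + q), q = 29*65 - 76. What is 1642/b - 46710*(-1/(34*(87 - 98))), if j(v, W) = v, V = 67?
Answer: -23355/187 + 821*√469/469 ≈ -86.983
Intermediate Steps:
q = 1809 (q = 1885 - 76 = 1809)
b = 2*√469 (b = √(67 + 1809) = √1876 = 2*√469 ≈ 43.313)
1642/b - 46710*(-1/(34*(87 - 98))) = 1642/((2*√469)) - 46710*(-1/(34*(87 - 98))) = 1642*(√469/938) - 46710/((-34*(-11))) = 821*√469/469 - 46710/374 = 821*√469/469 - 46710*1/374 = 821*√469/469 - 23355/187 = -23355/187 + 821*√469/469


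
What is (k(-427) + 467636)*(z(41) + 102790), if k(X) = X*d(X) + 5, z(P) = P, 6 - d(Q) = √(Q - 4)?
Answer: 47824538649 + 43908837*I*√431 ≈ 4.7825e+10 + 9.1157e+8*I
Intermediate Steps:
d(Q) = 6 - √(-4 + Q) (d(Q) = 6 - √(Q - 4) = 6 - √(-4 + Q))
k(X) = 5 + X*(6 - √(-4 + X)) (k(X) = X*(6 - √(-4 + X)) + 5 = 5 + X*(6 - √(-4 + X)))
(k(-427) + 467636)*(z(41) + 102790) = ((5 - 1*(-427)*(-6 + √(-4 - 427))) + 467636)*(41 + 102790) = ((5 - 1*(-427)*(-6 + √(-431))) + 467636)*102831 = ((5 - 1*(-427)*(-6 + I*√431)) + 467636)*102831 = ((5 + (-2562 + 427*I*√431)) + 467636)*102831 = ((-2557 + 427*I*√431) + 467636)*102831 = (465079 + 427*I*√431)*102831 = 47824538649 + 43908837*I*√431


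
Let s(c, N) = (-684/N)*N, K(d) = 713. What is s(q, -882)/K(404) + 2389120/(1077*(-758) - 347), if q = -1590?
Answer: -2262074252/582316369 ≈ -3.8846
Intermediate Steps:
s(c, N) = -684
s(q, -882)/K(404) + 2389120/(1077*(-758) - 347) = -684/713 + 2389120/(1077*(-758) - 347) = -684*1/713 + 2389120/(-816366 - 347) = -684/713 + 2389120/(-816713) = -684/713 + 2389120*(-1/816713) = -684/713 - 2389120/816713 = -2262074252/582316369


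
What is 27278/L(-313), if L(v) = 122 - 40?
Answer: 13639/41 ≈ 332.66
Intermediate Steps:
L(v) = 82
27278/L(-313) = 27278/82 = 27278*(1/82) = 13639/41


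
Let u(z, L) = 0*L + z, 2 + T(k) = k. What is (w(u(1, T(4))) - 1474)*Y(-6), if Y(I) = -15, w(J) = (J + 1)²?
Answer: 22050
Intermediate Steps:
T(k) = -2 + k
u(z, L) = z (u(z, L) = 0 + z = z)
w(J) = (1 + J)²
(w(u(1, T(4))) - 1474)*Y(-6) = ((1 + 1)² - 1474)*(-15) = (2² - 1474)*(-15) = (4 - 1474)*(-15) = -1470*(-15) = 22050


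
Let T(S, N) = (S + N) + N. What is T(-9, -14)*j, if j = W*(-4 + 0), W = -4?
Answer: -592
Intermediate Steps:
T(S, N) = S + 2*N (T(S, N) = (N + S) + N = S + 2*N)
j = 16 (j = -4*(-4 + 0) = -4*(-4) = 16)
T(-9, -14)*j = (-9 + 2*(-14))*16 = (-9 - 28)*16 = -37*16 = -592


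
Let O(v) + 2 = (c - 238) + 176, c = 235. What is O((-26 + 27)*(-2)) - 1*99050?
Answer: -98879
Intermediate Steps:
O(v) = 171 (O(v) = -2 + ((235 - 238) + 176) = -2 + (-3 + 176) = -2 + 173 = 171)
O((-26 + 27)*(-2)) - 1*99050 = 171 - 1*99050 = 171 - 99050 = -98879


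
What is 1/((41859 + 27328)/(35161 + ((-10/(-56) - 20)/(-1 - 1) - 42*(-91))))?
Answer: 2183603/3874472 ≈ 0.56359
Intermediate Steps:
1/((41859 + 27328)/(35161 + ((-10/(-56) - 20)/(-1 - 1) - 42*(-91)))) = 1/(69187/(35161 + ((-10*(-1/56) - 20)/(-2) + 3822))) = 1/(69187/(35161 + ((5/28 - 20)*(-½) + 3822))) = 1/(69187/(35161 + (-555/28*(-½) + 3822))) = 1/(69187/(35161 + (555/56 + 3822))) = 1/(69187/(35161 + 214587/56)) = 1/(69187/(2183603/56)) = 1/(69187*(56/2183603)) = 1/(3874472/2183603) = 2183603/3874472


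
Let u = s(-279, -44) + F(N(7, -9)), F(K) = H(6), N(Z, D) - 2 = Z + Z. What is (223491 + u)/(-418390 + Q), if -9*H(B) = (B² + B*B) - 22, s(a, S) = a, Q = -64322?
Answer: -1004429/2172204 ≈ -0.46240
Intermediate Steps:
N(Z, D) = 2 + 2*Z (N(Z, D) = 2 + (Z + Z) = 2 + 2*Z)
H(B) = 22/9 - 2*B²/9 (H(B) = -((B² + B*B) - 22)/9 = -((B² + B²) - 22)/9 = -(2*B² - 22)/9 = -(-22 + 2*B²)/9 = 22/9 - 2*B²/9)
F(K) = -50/9 (F(K) = 22/9 - 2/9*6² = 22/9 - 2/9*36 = 22/9 - 8 = -50/9)
u = -2561/9 (u = -279 - 50/9 = -2561/9 ≈ -284.56)
(223491 + u)/(-418390 + Q) = (223491 - 2561/9)/(-418390 - 64322) = (2008858/9)/(-482712) = (2008858/9)*(-1/482712) = -1004429/2172204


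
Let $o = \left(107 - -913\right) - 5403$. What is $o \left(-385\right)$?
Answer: $1687455$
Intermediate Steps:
$o = -4383$ ($o = \left(107 + 913\right) - 5403 = 1020 - 5403 = -4383$)
$o \left(-385\right) = \left(-4383\right) \left(-385\right) = 1687455$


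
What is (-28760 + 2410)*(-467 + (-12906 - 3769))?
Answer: 451691700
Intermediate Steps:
(-28760 + 2410)*(-467 + (-12906 - 3769)) = -26350*(-467 - 16675) = -26350*(-17142) = 451691700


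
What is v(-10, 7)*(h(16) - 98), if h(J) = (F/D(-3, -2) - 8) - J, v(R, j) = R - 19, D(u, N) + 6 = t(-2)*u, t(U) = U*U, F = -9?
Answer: 7047/2 ≈ 3523.5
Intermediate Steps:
t(U) = U**2
D(u, N) = -6 + 4*u (D(u, N) = -6 + (-2)**2*u = -6 + 4*u)
v(R, j) = -19 + R
h(J) = -15/2 - J (h(J) = (-9/(-6 + 4*(-3)) - 8) - J = (-9/(-6 - 12) - 8) - J = (-9/(-18) - 8) - J = (-9*(-1/18) - 8) - J = (1/2 - 8) - J = -15/2 - J)
v(-10, 7)*(h(16) - 98) = (-19 - 10)*((-15/2 - 1*16) - 98) = -29*((-15/2 - 16) - 98) = -29*(-47/2 - 98) = -29*(-243/2) = 7047/2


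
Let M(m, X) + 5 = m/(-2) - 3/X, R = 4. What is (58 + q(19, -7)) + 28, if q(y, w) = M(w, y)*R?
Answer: 1508/19 ≈ 79.368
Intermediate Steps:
M(m, X) = -5 - 3/X - m/2 (M(m, X) = -5 + (m/(-2) - 3/X) = -5 + (m*(-½) - 3/X) = -5 + (-m/2 - 3/X) = -5 + (-3/X - m/2) = -5 - 3/X - m/2)
q(y, w) = -20 - 12/y - 2*w (q(y, w) = (-5 - 3/y - w/2)*4 = -20 - 12/y - 2*w)
(58 + q(19, -7)) + 28 = (58 + (-20 - 12/19 - 2*(-7))) + 28 = (58 + (-20 - 12*1/19 + 14)) + 28 = (58 + (-20 - 12/19 + 14)) + 28 = (58 - 126/19) + 28 = 976/19 + 28 = 1508/19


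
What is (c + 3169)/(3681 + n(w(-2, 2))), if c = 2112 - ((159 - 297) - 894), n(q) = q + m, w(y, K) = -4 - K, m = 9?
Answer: 6313/3684 ≈ 1.7136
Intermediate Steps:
n(q) = 9 + q (n(q) = q + 9 = 9 + q)
c = 3144 (c = 2112 - (-138 - 894) = 2112 - 1*(-1032) = 2112 + 1032 = 3144)
(c + 3169)/(3681 + n(w(-2, 2))) = (3144 + 3169)/(3681 + (9 + (-4 - 1*2))) = 6313/(3681 + (9 + (-4 - 2))) = 6313/(3681 + (9 - 6)) = 6313/(3681 + 3) = 6313/3684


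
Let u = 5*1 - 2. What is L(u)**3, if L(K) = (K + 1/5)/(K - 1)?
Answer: 512/125 ≈ 4.0960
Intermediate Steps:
u = 3 (u = 5 - 2 = 3)
L(K) = (1/5 + K)/(-1 + K) (L(K) = (K + 1/5)/(-1 + K) = (1/5 + K)/(-1 + K))
L(u)**3 = ((1/5 + 3)/(-1 + 3))**3 = ((16/5)/2)**3 = ((1/2)*(16/5))**3 = (8/5)**3 = 512/125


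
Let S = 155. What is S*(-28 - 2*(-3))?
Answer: -3410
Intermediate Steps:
S*(-28 - 2*(-3)) = 155*(-28 - 2*(-3)) = 155*(-28 + 6) = 155*(-22) = -3410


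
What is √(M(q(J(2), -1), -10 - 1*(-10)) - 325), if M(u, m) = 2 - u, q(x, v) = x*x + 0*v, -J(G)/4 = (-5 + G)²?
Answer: I*√1619 ≈ 40.237*I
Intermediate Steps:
J(G) = -4*(-5 + G)²
q(x, v) = x² (q(x, v) = x² + 0 = x²)
√(M(q(J(2), -1), -10 - 1*(-10)) - 325) = √((2 - (-4*(-5 + 2)²)²) - 325) = √((2 - (-4*(-3)²)²) - 325) = √((2 - (-4*9)²) - 325) = √((2 - 1*(-36)²) - 325) = √((2 - 1*1296) - 325) = √((2 - 1296) - 325) = √(-1294 - 325) = √(-1619) = I*√1619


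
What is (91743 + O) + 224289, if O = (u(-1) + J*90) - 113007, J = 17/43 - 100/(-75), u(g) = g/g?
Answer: 8736808/43 ≈ 2.0318e+5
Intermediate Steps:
u(g) = 1
J = 223/129 (J = 17*(1/43) - 100*(-1/75) = 17/43 + 4/3 = 223/129 ≈ 1.7287)
O = -4852568/43 (O = (1 + (223/129)*90) - 113007 = (1 + 6690/43) - 113007 = 6733/43 - 113007 = -4852568/43 ≈ -1.1285e+5)
(91743 + O) + 224289 = (91743 - 4852568/43) + 224289 = -907619/43 + 224289 = 8736808/43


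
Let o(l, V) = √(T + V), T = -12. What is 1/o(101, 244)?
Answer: √58/116 ≈ 0.065653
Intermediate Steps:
o(l, V) = √(-12 + V)
1/o(101, 244) = 1/(√(-12 + 244)) = 1/(√232) = 1/(2*√58) = √58/116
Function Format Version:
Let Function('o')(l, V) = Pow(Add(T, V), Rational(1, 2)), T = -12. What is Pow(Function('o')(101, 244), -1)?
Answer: Mul(Rational(1, 116), Pow(58, Rational(1, 2))) ≈ 0.065653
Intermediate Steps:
Function('o')(l, V) = Pow(Add(-12, V), Rational(1, 2))
Pow(Function('o')(101, 244), -1) = Pow(Pow(Add(-12, 244), Rational(1, 2)), -1) = Pow(Pow(232, Rational(1, 2)), -1) = Pow(Mul(2, Pow(58, Rational(1, 2))), -1) = Mul(Rational(1, 116), Pow(58, Rational(1, 2)))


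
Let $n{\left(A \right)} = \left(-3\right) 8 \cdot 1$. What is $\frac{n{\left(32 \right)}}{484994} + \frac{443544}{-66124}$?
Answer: $- \frac{26889720714}{4008717907} \approx -6.7078$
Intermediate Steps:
$n{\left(A \right)} = -24$ ($n{\left(A \right)} = \left(-24\right) 1 = -24$)
$\frac{n{\left(32 \right)}}{484994} + \frac{443544}{-66124} = - \frac{24}{484994} + \frac{443544}{-66124} = \left(-24\right) \frac{1}{484994} + 443544 \left(- \frac{1}{66124}\right) = - \frac{12}{242497} - \frac{110886}{16531} = - \frac{26889720714}{4008717907}$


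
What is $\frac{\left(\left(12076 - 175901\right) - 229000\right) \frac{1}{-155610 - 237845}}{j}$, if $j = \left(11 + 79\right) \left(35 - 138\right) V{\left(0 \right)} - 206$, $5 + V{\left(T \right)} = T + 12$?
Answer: $- \frac{78565}{5122469336} \approx -1.5337 \cdot 10^{-5}$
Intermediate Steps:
$V{\left(T \right)} = 7 + T$ ($V{\left(T \right)} = -5 + \left(T + 12\right) = -5 + \left(12 + T\right) = 7 + T$)
$j = -65096$ ($j = \left(11 + 79\right) \left(35 - 138\right) \left(7 + 0\right) - 206 = 90 \left(-103\right) 7 - 206 = \left(-9270\right) 7 - 206 = -64890 - 206 = -65096$)
$\frac{\left(\left(12076 - 175901\right) - 229000\right) \frac{1}{-155610 - 237845}}{j} = \frac{\left(\left(12076 - 175901\right) - 229000\right) \frac{1}{-155610 - 237845}}{-65096} = \frac{\left(12076 - 175901\right) - 229000}{-393455} \left(- \frac{1}{65096}\right) = \left(-163825 - 229000\right) \left(- \frac{1}{393455}\right) \left(- \frac{1}{65096}\right) = \left(-392825\right) \left(- \frac{1}{393455}\right) \left(- \frac{1}{65096}\right) = \frac{78565}{78691} \left(- \frac{1}{65096}\right) = - \frac{78565}{5122469336}$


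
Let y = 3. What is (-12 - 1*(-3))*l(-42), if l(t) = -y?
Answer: 27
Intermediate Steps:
l(t) = -3 (l(t) = -1*3 = -3)
(-12 - 1*(-3))*l(-42) = (-12 - 1*(-3))*(-3) = (-12 + 3)*(-3) = -9*(-3) = 27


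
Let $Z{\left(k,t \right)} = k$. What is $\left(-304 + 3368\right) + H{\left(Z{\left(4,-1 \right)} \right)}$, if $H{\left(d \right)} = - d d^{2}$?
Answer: $3000$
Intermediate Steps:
$H{\left(d \right)} = - d^{3}$
$\left(-304 + 3368\right) + H{\left(Z{\left(4,-1 \right)} \right)} = \left(-304 + 3368\right) - 4^{3} = 3064 - 64 = 3000$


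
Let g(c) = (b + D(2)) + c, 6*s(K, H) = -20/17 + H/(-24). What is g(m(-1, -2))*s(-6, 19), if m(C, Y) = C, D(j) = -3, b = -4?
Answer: 803/306 ≈ 2.6242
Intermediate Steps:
s(K, H) = -10/51 - H/144 (s(K, H) = (-20/17 + H/(-24))/6 = (-20*1/17 + H*(-1/24))/6 = (-20/17 - H/24)/6 = -10/51 - H/144)
g(c) = -7 + c (g(c) = (-4 - 3) + c = -7 + c)
g(m(-1, -2))*s(-6, 19) = (-7 - 1)*(-10/51 - 1/144*19) = -8*(-10/51 - 19/144) = -8*(-803/2448) = 803/306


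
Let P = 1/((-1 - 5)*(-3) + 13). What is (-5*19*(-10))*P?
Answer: 950/31 ≈ 30.645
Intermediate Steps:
P = 1/31 (P = 1/(-6*(-3) + 13) = 1/(18 + 13) = 1/31 ≈ 0.032258)
(-5*19*(-10))*P = (-5*19*(-10))*(1/31) = -95*(-10)*(1/31) = 950*(1/31) = 950/31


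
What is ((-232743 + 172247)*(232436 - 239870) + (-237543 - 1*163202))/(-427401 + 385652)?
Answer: -449326519/41749 ≈ -10763.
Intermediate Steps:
((-232743 + 172247)*(232436 - 239870) + (-237543 - 1*163202))/(-427401 + 385652) = (-60496*(-7434) + (-237543 - 163202))/(-41749) = (449727264 - 400745)*(-1/41749) = 449326519*(-1/41749) = -449326519/41749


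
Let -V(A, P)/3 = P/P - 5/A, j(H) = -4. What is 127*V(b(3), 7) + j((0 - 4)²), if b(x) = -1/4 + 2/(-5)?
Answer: -43105/13 ≈ -3315.8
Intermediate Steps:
b(x) = -13/20 (b(x) = -1*¼ + 2*(-⅕) = -¼ - ⅖ = -13/20)
V(A, P) = -3 + 15/A (V(A, P) = -3*(P/P - 5/A) = -3*(1 - 5/A) = -3 + 15/A)
127*V(b(3), 7) + j((0 - 4)²) = 127*(-3 + 15/(-13/20)) - 4 = 127*(-3 + 15*(-20/13)) - 4 = 127*(-3 - 300/13) - 4 = 127*(-339/13) - 4 = -43053/13 - 4 = -43105/13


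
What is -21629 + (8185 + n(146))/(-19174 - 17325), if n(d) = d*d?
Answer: -789466372/36499 ≈ -21630.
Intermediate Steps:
n(d) = d**2
-21629 + (8185 + n(146))/(-19174 - 17325) = -21629 + (8185 + 146**2)/(-19174 - 17325) = -21629 + (8185 + 21316)/(-36499) = -21629 + 29501*(-1/36499) = -21629 - 29501/36499 = -789466372/36499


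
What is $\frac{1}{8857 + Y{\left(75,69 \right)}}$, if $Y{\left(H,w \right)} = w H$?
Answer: $\frac{1}{14032} \approx 7.1266 \cdot 10^{-5}$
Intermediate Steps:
$Y{\left(H,w \right)} = H w$
$\frac{1}{8857 + Y{\left(75,69 \right)}} = \frac{1}{8857 + 75 \cdot 69} = \frac{1}{8857 + 5175} = \frac{1}{14032}$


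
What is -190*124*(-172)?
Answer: 4052320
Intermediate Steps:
-190*124*(-172) = -23560*(-172) = 4052320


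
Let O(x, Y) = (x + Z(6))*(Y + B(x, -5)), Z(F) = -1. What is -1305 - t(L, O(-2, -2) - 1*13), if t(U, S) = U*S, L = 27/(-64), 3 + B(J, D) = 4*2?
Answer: -42057/32 ≈ -1314.3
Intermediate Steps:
B(J, D) = 5 (B(J, D) = -3 + 4*2 = -3 + 8 = 5)
O(x, Y) = (-1 + x)*(5 + Y) (O(x, Y) = (x - 1)*(Y + 5) = (-1 + x)*(5 + Y))
L = -27/64 (L = 27*(-1/64) = -27/64 ≈ -0.42188)
t(U, S) = S*U
-1305 - t(L, O(-2, -2) - 1*13) = -1305 - ((-5 - 1*(-2) + 5*(-2) - 2*(-2)) - 1*13)*(-27)/64 = -1305 - ((-5 + 2 - 10 + 4) - 13)*(-27)/64 = -1305 - (-9 - 13)*(-27)/64 = -1305 - (-22)*(-27)/64 = -1305 - 1*297/32 = -1305 - 297/32 = -42057/32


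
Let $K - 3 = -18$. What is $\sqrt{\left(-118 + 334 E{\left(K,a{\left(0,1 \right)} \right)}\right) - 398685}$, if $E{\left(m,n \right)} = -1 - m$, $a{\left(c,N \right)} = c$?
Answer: $i \sqrt{394127} \approx 627.79 i$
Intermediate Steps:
$K = -15$ ($K = 3 - 18 = -15$)
$\sqrt{\left(-118 + 334 E{\left(K,a{\left(0,1 \right)} \right)}\right) - 398685} = \sqrt{\left(-118 + 334 \left(-1 - -15\right)\right) - 398685} = \sqrt{\left(-118 + 334 \left(-1 + 15\right)\right) - 398685} = \sqrt{\left(-118 + 334 \cdot 14\right) - 398685} = \sqrt{\left(-118 + 4676\right) - 398685} = \sqrt{4558 - 398685} = \sqrt{-394127} = i \sqrt{394127}$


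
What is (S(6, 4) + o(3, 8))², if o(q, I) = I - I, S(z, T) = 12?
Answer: 144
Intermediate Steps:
o(q, I) = 0
(S(6, 4) + o(3, 8))² = (12 + 0)² = 12² = 144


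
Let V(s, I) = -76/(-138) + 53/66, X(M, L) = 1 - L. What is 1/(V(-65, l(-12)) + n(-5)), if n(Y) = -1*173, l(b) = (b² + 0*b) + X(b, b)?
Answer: -506/86853 ≈ -0.0058259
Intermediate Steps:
l(b) = 1 + b² - b (l(b) = (b² + 0*b) + (1 - b) = (b² + 0) + (1 - b) = b² + (1 - b) = 1 + b² - b)
V(s, I) = 685/506 (V(s, I) = -76*(-1/138) + 53*(1/66) = 38/69 + 53/66 = 685/506)
n(Y) = -173
1/(V(-65, l(-12)) + n(-5)) = 1/(685/506 - 173) = 1/(-86853/506) = -506/86853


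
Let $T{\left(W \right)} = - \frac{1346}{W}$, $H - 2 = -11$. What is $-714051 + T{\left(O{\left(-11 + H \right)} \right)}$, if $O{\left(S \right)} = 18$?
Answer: $- \frac{6427132}{9} \approx -7.1413 \cdot 10^{5}$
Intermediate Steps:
$H = -9$ ($H = 2 - 11 = -9$)
$-714051 + T{\left(O{\left(-11 + H \right)} \right)} = -714051 - \frac{1346}{18} = -714051 - \frac{673}{9} = - \frac{6427132}{9}$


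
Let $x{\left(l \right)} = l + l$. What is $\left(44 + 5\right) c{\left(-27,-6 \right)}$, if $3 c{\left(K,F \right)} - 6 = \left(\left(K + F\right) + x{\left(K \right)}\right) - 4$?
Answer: $- \frac{4165}{3} \approx -1388.3$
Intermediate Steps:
$x{\left(l \right)} = 2 l$
$c{\left(K,F \right)} = \frac{2}{3} + K + \frac{F}{3}$ ($c{\left(K,F \right)} = 2 + \frac{\left(\left(K + F\right) + 2 K\right) - 4}{3} = 2 + \frac{\left(\left(F + K\right) + 2 K\right) - 4}{3} = 2 + \frac{\left(F + 3 K\right) - 4}{3} = 2 + \frac{-4 + F + 3 K}{3} = 2 + \left(- \frac{4}{3} + K + \frac{F}{3}\right) = \frac{2}{3} + K + \frac{F}{3}$)
$\left(44 + 5\right) c{\left(-27,-6 \right)} = \left(44 + 5\right) \left(\frac{2}{3} - 27 + \frac{1}{3} \left(-6\right)\right) = 49 \left(\frac{2}{3} - 27 - 2\right) = 49 \left(- \frac{85}{3}\right) = - \frac{4165}{3}$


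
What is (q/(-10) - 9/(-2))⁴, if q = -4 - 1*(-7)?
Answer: 194481/625 ≈ 311.17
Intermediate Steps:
q = 3 (q = -4 + 7 = 3)
(q/(-10) - 9/(-2))⁴ = (3/(-10) - 9/(-2))⁴ = (3*(-⅒) - 9*(-½))⁴ = (-3/10 + 9/2)⁴ = (21/5)⁴ = 194481/625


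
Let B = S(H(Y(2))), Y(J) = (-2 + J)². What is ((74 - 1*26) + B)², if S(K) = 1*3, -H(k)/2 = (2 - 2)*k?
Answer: 2601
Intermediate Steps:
H(k) = 0 (H(k) = -2*(2 - 2)*k = -0*k = -2*0 = 0)
S(K) = 3
B = 3
((74 - 1*26) + B)² = ((74 - 1*26) + 3)² = ((74 - 26) + 3)² = (48 + 3)² = 51² = 2601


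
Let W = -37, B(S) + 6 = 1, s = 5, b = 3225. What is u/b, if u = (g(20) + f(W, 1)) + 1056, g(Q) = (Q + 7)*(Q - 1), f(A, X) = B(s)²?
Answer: 1594/3225 ≈ 0.49426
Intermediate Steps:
B(S) = -5 (B(S) = -6 + 1 = -5)
f(A, X) = 25 (f(A, X) = (-5)² = 25)
g(Q) = (-1 + Q)*(7 + Q) (g(Q) = (7 + Q)*(-1 + Q) = (-1 + Q)*(7 + Q))
u = 1594 (u = ((-7 + 20² + 6*20) + 25) + 1056 = ((-7 + 400 + 120) + 25) + 1056 = (513 + 25) + 1056 = 538 + 1056 = 1594)
u/b = 1594/3225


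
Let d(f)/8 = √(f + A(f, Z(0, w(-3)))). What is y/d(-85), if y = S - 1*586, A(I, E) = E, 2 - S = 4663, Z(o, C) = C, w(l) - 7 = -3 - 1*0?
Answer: 583*I/8 ≈ 72.875*I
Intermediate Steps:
w(l) = 4 (w(l) = 7 + (-3 - 1*0) = 7 + (-3 + 0) = 7 - 3 = 4)
S = -4661 (S = 2 - 1*4663 = 2 - 4663 = -4661)
d(f) = 8*√(4 + f) (d(f) = 8*√(f + 4) = 8*√(4 + f))
y = -5247 (y = -4661 - 1*586 = -4661 - 586 = -5247)
y/d(-85) = -5247*1/(8*√(4 - 85)) = -5247*(-I/72) = -(-583)*I/8 = 583*I/8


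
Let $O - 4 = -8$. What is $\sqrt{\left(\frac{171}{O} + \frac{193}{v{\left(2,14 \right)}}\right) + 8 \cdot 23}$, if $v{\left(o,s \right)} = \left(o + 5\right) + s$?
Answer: $\frac{\sqrt{265377}}{42} \approx 12.265$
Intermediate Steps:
$O = -4$ ($O = 4 - 8 = -4$)
$v{\left(o,s \right)} = 5 + o + s$ ($v{\left(o,s \right)} = \left(5 + o\right) + s = 5 + o + s$)
$\sqrt{\left(\frac{171}{O} + \frac{193}{v{\left(2,14 \right)}}\right) + 8 \cdot 23} = \sqrt{\left(\frac{171}{-4} + \frac{193}{5 + 2 + 14}\right) + 8 \cdot 23} = \sqrt{\left(171 \left(- \frac{1}{4}\right) + \frac{193}{21}\right) + 184} = \sqrt{\left(- \frac{171}{4} + 193 \cdot \frac{1}{21}\right) + 184} = \sqrt{\left(- \frac{171}{4} + \frac{193}{21}\right) + 184} = \sqrt{- \frac{2819}{84} + 184} = \sqrt{\frac{12637}{84}} = \frac{\sqrt{265377}}{42}$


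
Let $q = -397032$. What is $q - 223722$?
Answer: $-620754$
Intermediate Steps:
$q - 223722 = -397032 - 223722 = -620754$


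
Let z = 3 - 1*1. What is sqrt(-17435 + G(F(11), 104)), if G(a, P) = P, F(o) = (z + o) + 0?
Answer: I*sqrt(17331) ≈ 131.65*I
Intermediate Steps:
z = 2 (z = 3 - 1 = 2)
F(o) = 2 + o (F(o) = (2 + o) + 0 = 2 + o)
sqrt(-17435 + G(F(11), 104)) = sqrt(-17435 + 104) = sqrt(-17331) = I*sqrt(17331)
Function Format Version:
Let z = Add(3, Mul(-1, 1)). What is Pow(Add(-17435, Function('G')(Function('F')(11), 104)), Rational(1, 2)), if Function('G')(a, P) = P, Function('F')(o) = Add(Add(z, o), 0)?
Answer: Mul(I, Pow(17331, Rational(1, 2))) ≈ Mul(131.65, I)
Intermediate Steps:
z = 2 (z = Add(3, -1) = 2)
Function('F')(o) = Add(2, o) (Function('F')(o) = Add(Add(2, o), 0) = Add(2, o))
Pow(Add(-17435, Function('G')(Function('F')(11), 104)), Rational(1, 2)) = Pow(Add(-17435, 104), Rational(1, 2)) = Pow(-17331, Rational(1, 2)) = Mul(I, Pow(17331, Rational(1, 2)))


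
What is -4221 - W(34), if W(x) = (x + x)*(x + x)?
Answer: -8845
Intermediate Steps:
W(x) = 4*x² (W(x) = (2*x)*(2*x) = 4*x²)
-4221 - W(34) = -4221 - 4*34² = -4221 - 4*1156 = -4221 - 1*4624 = -4221 - 4624 = -8845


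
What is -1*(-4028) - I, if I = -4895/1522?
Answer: 6135511/1522 ≈ 4031.2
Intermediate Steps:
I = -4895/1522 (I = -4895*1/1522 = -4895/1522 ≈ -3.2162)
-1*(-4028) - I = -1*(-4028) - 1*(-4895/1522) = 4028 + 4895/1522 = 6135511/1522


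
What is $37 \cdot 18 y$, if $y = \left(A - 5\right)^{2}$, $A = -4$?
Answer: $53946$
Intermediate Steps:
$y = 81$ ($y = \left(-4 - 5\right)^{2} = \left(-9\right)^{2} = 81$)
$37 \cdot 18 y = 37 \cdot 18 \cdot 81 = 666 \cdot 81 = 53946$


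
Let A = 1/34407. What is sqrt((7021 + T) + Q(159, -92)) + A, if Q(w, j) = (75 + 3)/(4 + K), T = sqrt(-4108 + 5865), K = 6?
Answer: 1/34407 + sqrt(175720 + 25*sqrt(1757))/5 ≈ 84.088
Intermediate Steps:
A = 1/34407 ≈ 2.9064e-5
T = sqrt(1757) ≈ 41.917
Q(w, j) = 39/5 (Q(w, j) = (75 + 3)/(4 + 6) = 78/10 = 78*(1/10) = 39/5)
sqrt((7021 + T) + Q(159, -92)) + A = sqrt((7021 + sqrt(1757)) + 39/5) + 1/34407 = sqrt(35144/5 + sqrt(1757)) + 1/34407 = 1/34407 + sqrt(35144/5 + sqrt(1757))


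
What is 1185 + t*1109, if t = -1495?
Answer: -1656770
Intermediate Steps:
1185 + t*1109 = 1185 - 1495*1109 = 1185 - 1657955 = -1656770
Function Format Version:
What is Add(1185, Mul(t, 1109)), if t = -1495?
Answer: -1656770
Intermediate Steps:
Add(1185, Mul(t, 1109)) = Add(1185, Mul(-1495, 1109)) = Add(1185, -1657955) = -1656770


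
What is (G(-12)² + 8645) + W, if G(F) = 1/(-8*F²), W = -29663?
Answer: -27893071871/1327104 ≈ -21018.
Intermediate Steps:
G(F) = -1/(8*F²)
(G(-12)² + 8645) + W = ((-⅛/(-12)²)² + 8645) - 29663 = ((-⅛*1/144)² + 8645) - 29663 = ((-1/1152)² + 8645) - 29663 = (1/1327104 + 8645) - 29663 = 11472814081/1327104 - 29663 = -27893071871/1327104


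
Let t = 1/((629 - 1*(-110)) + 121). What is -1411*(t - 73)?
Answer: 88581169/860 ≈ 1.0300e+5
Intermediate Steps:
t = 1/860 (t = 1/((629 + 110) + 121) = 1/(739 + 121) = 1/860 ≈ 0.0011628)
-1411*(t - 73) = -1411*(1/860 - 73) = -1411*(-62779/860) = 88581169/860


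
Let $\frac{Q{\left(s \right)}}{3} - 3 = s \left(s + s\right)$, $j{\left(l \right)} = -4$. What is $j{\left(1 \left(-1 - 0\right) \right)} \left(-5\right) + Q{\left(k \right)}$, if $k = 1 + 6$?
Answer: $323$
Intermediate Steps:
$k = 7$
$Q{\left(s \right)} = 9 + 6 s^{2}$ ($Q{\left(s \right)} = 9 + 3 s \left(s + s\right) = 9 + 3 s 2 s = 9 + 3 \cdot 2 s^{2} = 9 + 6 s^{2}$)
$j{\left(1 \left(-1 - 0\right) \right)} \left(-5\right) + Q{\left(k \right)} = \left(-4\right) \left(-5\right) + \left(9 + 6 \cdot 7^{2}\right) = 20 + \left(9 + 6 \cdot 49\right) = 20 + \left(9 + 294\right) = 20 + 303 = 323$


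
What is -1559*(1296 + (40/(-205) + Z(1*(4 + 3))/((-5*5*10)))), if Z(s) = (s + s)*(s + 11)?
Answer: -10345265206/5125 ≈ -2.0186e+6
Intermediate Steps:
Z(s) = 2*s*(11 + s) (Z(s) = (2*s)*(11 + s) = 2*s*(11 + s))
-1559*(1296 + (40/(-205) + Z(1*(4 + 3))/((-5*5*10)))) = -1559*(1296 + (40/(-205) + (2*(1*(4 + 3))*(11 + 1*(4 + 3)))/((-5*5*10)))) = -1559*(1296 + (40*(-1/205) + (2*(1*7)*(11 + 1*7))/((-25*10)))) = -1559*(1296 + (-8/41 + (2*7*(11 + 7))/(-250))) = -1559*(1296 + (-8/41 + (2*7*18)*(-1/250))) = -1559*(1296 + (-8/41 + 252*(-1/250))) = -1559*(1296 + (-8/41 - 126/125)) = -1559*(1296 - 6166/5125) = -1559*6635834/5125 = -10345265206/5125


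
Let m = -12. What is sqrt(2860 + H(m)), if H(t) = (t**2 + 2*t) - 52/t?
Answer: sqrt(26859)/3 ≈ 54.629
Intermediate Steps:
H(t) = t**2 - 52/t + 2*t
sqrt(2860 + H(m)) = sqrt(2860 + (-52 + (-12)**2*(2 - 12))/(-12)) = sqrt(2860 - (-52 + 144*(-10))/12) = sqrt(2860 - (-52 - 1440)/12) = sqrt(2860 - 1/12*(-1492)) = sqrt(2860 + 373/3) = sqrt(8953/3) = sqrt(26859)/3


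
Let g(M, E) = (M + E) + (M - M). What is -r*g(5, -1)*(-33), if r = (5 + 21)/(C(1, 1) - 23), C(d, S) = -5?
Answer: -858/7 ≈ -122.57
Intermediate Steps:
r = -13/14 (r = (5 + 21)/(-5 - 23) = 26/(-28) = 26*(-1/28) = -13/14 ≈ -0.92857)
g(M, E) = E + M (g(M, E) = (E + M) + 0 = E + M)
-r*g(5, -1)*(-33) = -(-13*(-1 + 5)/14)*(-33) = -(-13/14*4)*(-33) = -(-26)*(-33)/7 = -1*858/7 = -858/7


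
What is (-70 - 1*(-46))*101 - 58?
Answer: -2482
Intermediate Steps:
(-70 - 1*(-46))*101 - 58 = (-70 + 46)*101 - 58 = -24*101 - 58 = -2424 - 58 = -2482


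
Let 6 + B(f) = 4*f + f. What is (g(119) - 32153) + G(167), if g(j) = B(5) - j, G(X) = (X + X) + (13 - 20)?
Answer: -31926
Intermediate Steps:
B(f) = -6 + 5*f (B(f) = -6 + (4*f + f) = -6 + 5*f)
G(X) = -7 + 2*X (G(X) = 2*X - 7 = -7 + 2*X)
g(j) = 19 - j (g(j) = (-6 + 5*5) - j = (-6 + 25) - j = 19 - j)
(g(119) - 32153) + G(167) = ((19 - 1*119) - 32153) + (-7 + 2*167) = ((19 - 119) - 32153) + (-7 + 334) = (-100 - 32153) + 327 = -32253 + 327 = -31926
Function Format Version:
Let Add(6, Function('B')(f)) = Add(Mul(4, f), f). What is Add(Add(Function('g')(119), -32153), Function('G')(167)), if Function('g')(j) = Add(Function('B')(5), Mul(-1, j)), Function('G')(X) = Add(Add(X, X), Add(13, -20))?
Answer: -31926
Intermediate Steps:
Function('B')(f) = Add(-6, Mul(5, f)) (Function('B')(f) = Add(-6, Add(Mul(4, f), f)) = Add(-6, Mul(5, f)))
Function('G')(X) = Add(-7, Mul(2, X)) (Function('G')(X) = Add(Mul(2, X), -7) = Add(-7, Mul(2, X)))
Function('g')(j) = Add(19, Mul(-1, j)) (Function('g')(j) = Add(Add(-6, Mul(5, 5)), Mul(-1, j)) = Add(Add(-6, 25), Mul(-1, j)) = Add(19, Mul(-1, j)))
Add(Add(Function('g')(119), -32153), Function('G')(167)) = Add(Add(Add(19, Mul(-1, 119)), -32153), Add(-7, Mul(2, 167))) = Add(Add(Add(19, -119), -32153), Add(-7, 334)) = Add(Add(-100, -32153), 327) = Add(-32253, 327) = -31926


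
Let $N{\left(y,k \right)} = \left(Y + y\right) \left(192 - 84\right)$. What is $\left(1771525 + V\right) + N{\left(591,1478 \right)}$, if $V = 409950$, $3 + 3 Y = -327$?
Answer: $2233423$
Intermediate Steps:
$Y = -110$ ($Y = -1 + \frac{1}{3} \left(-327\right) = -1 - 109 = -110$)
$N{\left(y,k \right)} = -11880 + 108 y$ ($N{\left(y,k \right)} = \left(-110 + y\right) \left(192 - 84\right) = \left(-110 + y\right) 108 = -11880 + 108 y$)
$\left(1771525 + V\right) + N{\left(591,1478 \right)} = \left(1771525 + 409950\right) + \left(-11880 + 108 \cdot 591\right) = 2181475 + \left(-11880 + 63828\right) = 2181475 + 51948 = 2233423$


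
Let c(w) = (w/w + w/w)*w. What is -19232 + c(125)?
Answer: -18982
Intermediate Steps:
c(w) = 2*w (c(w) = (1 + 1)*w = 2*w)
-19232 + c(125) = -19232 + 2*125 = -19232 + 250 = -18982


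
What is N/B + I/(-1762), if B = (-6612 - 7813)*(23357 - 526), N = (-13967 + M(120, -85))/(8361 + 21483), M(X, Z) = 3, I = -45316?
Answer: 55674890089965721/2164779687816675 ≈ 25.719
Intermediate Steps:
N = -3491/7461 (N = (-13967 + 3)/(8361 + 21483) = -13964/29844 = -13964*1/29844 = -3491/7461 ≈ -0.46790)
B = -329337175 (B = -14425*22831 = -329337175)
N/B + I/(-1762) = -3491/7461/(-329337175) - 45316/(-1762) = -3491/7461*(-1/329337175) - 45316*(-1/1762) = 3491/2457184662675 + 22658/881 = 55674890089965721/2164779687816675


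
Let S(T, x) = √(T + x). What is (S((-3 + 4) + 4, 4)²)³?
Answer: 729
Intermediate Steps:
(S((-3 + 4) + 4, 4)²)³ = ((√(((-3 + 4) + 4) + 4))²)³ = ((√((1 + 4) + 4))²)³ = ((√(5 + 4))²)³ = ((√9)²)³ = (3²)³ = 9³ = 729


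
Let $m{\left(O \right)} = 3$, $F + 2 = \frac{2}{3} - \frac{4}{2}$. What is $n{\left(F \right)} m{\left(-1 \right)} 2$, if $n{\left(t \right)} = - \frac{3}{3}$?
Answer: $-6$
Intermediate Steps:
$F = - \frac{10}{3}$ ($F = -2 + \left(\frac{2}{3} - \frac{4}{2}\right) = -2 + \left(2 \cdot \frac{1}{3} - 2\right) = -2 + \left(\frac{2}{3} - 2\right) = -2 - \frac{4}{3} = - \frac{10}{3} \approx -3.3333$)
$n{\left(t \right)} = -1$ ($n{\left(t \right)} = \left(-3\right) \frac{1}{3} = -1$)
$n{\left(F \right)} m{\left(-1 \right)} 2 = \left(-1\right) 3 \cdot 2 = \left(-3\right) 2 = -6$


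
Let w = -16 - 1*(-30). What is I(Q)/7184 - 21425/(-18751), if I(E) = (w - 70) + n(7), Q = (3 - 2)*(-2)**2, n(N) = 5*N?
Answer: 153523429/134707184 ≈ 1.1397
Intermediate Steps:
w = 14 (w = -16 + 30 = 14)
Q = 4 (Q = 1*4 = 4)
I(E) = -21 (I(E) = (14 - 70) + 5*7 = -56 + 35 = -21)
I(Q)/7184 - 21425/(-18751) = -21/7184 - 21425/(-18751) = -21*1/7184 - 21425*(-1/18751) = -21/7184 + 21425/18751 = 153523429/134707184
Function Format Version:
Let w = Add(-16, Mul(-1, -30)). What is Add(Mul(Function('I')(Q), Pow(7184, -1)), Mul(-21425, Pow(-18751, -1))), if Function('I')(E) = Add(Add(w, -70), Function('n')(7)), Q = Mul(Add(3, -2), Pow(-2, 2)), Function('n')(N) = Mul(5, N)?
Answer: Rational(153523429, 134707184) ≈ 1.1397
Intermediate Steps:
w = 14 (w = Add(-16, 30) = 14)
Q = 4 (Q = Mul(1, 4) = 4)
Function('I')(E) = -21 (Function('I')(E) = Add(Add(14, -70), Mul(5, 7)) = Add(-56, 35) = -21)
Add(Mul(Function('I')(Q), Pow(7184, -1)), Mul(-21425, Pow(-18751, -1))) = Add(Mul(-21, Pow(7184, -1)), Mul(-21425, Pow(-18751, -1))) = Add(Mul(-21, Rational(1, 7184)), Mul(-21425, Rational(-1, 18751))) = Add(Rational(-21, 7184), Rational(21425, 18751)) = Rational(153523429, 134707184)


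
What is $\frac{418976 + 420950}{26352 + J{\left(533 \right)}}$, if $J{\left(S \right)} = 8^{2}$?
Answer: $\frac{419963}{13208} \approx 31.796$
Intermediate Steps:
$J{\left(S \right)} = 64$
$\frac{418976 + 420950}{26352 + J{\left(533 \right)}} = \frac{418976 + 420950}{26352 + 64} = \frac{839926}{26416} = 839926 \cdot \frac{1}{26416} = \frac{419963}{13208}$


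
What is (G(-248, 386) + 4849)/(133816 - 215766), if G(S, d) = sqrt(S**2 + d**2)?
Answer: -4849/81950 - sqrt(2105)/8195 ≈ -0.064769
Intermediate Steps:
(G(-248, 386) + 4849)/(133816 - 215766) = (sqrt((-248)**2 + 386**2) + 4849)/(133816 - 215766) = (sqrt(61504 + 148996) + 4849)/(-81950) = (sqrt(210500) + 4849)*(-1/81950) = (10*sqrt(2105) + 4849)*(-1/81950) = (4849 + 10*sqrt(2105))*(-1/81950) = -4849/81950 - sqrt(2105)/8195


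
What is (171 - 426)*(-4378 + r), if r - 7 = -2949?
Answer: 1866600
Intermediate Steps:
r = -2942 (r = 7 - 2949 = -2942)
(171 - 426)*(-4378 + r) = (171 - 426)*(-4378 - 2942) = -255*(-7320) = 1866600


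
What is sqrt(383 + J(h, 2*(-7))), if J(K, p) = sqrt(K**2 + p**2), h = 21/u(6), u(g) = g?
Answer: sqrt(1532 + 14*sqrt(17))/2 ≈ 19.936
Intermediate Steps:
h = 7/2 (h = 21/6 = 21*(1/6) = 7/2 ≈ 3.5000)
sqrt(383 + J(h, 2*(-7))) = sqrt(383 + sqrt((7/2)**2 + (2*(-7))**2)) = sqrt(383 + sqrt(49/4 + (-14)**2)) = sqrt(383 + sqrt(49/4 + 196)) = sqrt(383 + sqrt(833/4)) = sqrt(383 + 7*sqrt(17)/2)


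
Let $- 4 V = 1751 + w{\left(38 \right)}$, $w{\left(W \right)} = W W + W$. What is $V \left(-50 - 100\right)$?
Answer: $\frac{242475}{2} \approx 1.2124 \cdot 10^{5}$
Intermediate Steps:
$w{\left(W \right)} = W + W^{2}$ ($w{\left(W \right)} = W^{2} + W = W + W^{2}$)
$V = - \frac{3233}{4}$ ($V = - \frac{1751 + 38 \left(1 + 38\right)}{4} = - \frac{1751 + 38 \cdot 39}{4} = - \frac{1751 + 1482}{4} = \left(- \frac{1}{4}\right) 3233 = - \frac{3233}{4} \approx -808.25$)
$V \left(-50 - 100\right) = - \frac{3233 \left(-50 - 100\right)}{4} = \left(- \frac{3233}{4}\right) \left(-150\right) = \frac{242475}{2}$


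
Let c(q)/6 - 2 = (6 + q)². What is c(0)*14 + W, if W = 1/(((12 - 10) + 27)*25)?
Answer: 2314201/725 ≈ 3192.0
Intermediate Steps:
W = 1/725 (W = (1/25)/(2 + 27) = (1/25)/29 = (1/29)*(1/25) = 1/725 ≈ 0.0013793)
c(q) = 12 + 6*(6 + q)²
c(0)*14 + W = (12 + 6*(6 + 0)²)*14 + 1/725 = (12 + 6*6²)*14 + 1/725 = (12 + 6*36)*14 + 1/725 = (12 + 216)*14 + 1/725 = 228*14 + 1/725 = 3192 + 1/725 = 2314201/725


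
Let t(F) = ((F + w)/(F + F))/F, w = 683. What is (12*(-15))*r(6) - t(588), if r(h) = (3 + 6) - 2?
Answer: -871276151/691488 ≈ -1260.0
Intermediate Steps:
t(F) = (683 + F)/(2*F²) (t(F) = ((F + 683)/(F + F))/F = ((683 + F)/((2*F)))/F = ((683 + F)*(1/(2*F)))/F = ((683 + F)/(2*F))/F = (683 + F)/(2*F²))
r(h) = 7 (r(h) = 9 - 2 = 7)
(12*(-15))*r(6) - t(588) = (12*(-15))*7 - (683 + 588)/(2*588²) = -180*7 - 1271/(2*345744) = -1260 - 1*1271/691488 = -1260 - 1271/691488 = -871276151/691488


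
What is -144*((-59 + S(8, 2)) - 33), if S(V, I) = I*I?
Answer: 12672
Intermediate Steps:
S(V, I) = I²
-144*((-59 + S(8, 2)) - 33) = -144*((-59 + 2²) - 33) = -144*((-59 + 4) - 33) = -144*(-55 - 33) = -144*(-88) = 12672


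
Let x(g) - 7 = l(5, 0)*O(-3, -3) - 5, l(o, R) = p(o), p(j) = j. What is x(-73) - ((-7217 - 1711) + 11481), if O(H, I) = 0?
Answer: -2551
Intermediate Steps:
l(o, R) = o
x(g) = 2 (x(g) = 7 + (5*0 - 5) = 7 + (0 - 5) = 7 - 5 = 2)
x(-73) - ((-7217 - 1711) + 11481) = 2 - ((-7217 - 1711) + 11481) = 2 - (-8928 + 11481) = 2 - 1*2553 = 2 - 2553 = -2551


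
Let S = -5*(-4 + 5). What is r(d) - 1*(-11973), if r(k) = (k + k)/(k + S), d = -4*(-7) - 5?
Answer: 107780/9 ≈ 11976.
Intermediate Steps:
d = 23 (d = 28 - 5 = 23)
S = -5 (S = -5*1 = -5)
r(k) = 2*k/(-5 + k) (r(k) = (k + k)/(k - 5) = (2*k)/(-5 + k) = 2*k/(-5 + k))
r(d) - 1*(-11973) = 2*23/(-5 + 23) - 1*(-11973) = 2*23/18 + 11973 = 2*23*(1/18) + 11973 = 23/9 + 11973 = 107780/9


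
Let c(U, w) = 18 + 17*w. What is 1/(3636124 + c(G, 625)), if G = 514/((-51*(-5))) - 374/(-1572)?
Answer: 1/3646767 ≈ 2.7422e-7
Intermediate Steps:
G = 150563/66810 (G = 514/255 - 374*(-1/1572) = 514*(1/255) + 187/786 = 514/255 + 187/786 = 150563/66810 ≈ 2.2536)
1/(3636124 + c(G, 625)) = 1/(3636124 + (18 + 17*625)) = 1/(3636124 + (18 + 10625)) = 1/(3636124 + 10643) = 1/3646767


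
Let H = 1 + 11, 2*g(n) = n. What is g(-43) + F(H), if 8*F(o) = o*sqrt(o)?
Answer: -43/2 + 3*sqrt(3) ≈ -16.304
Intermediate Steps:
g(n) = n/2
H = 12
F(o) = o**(3/2)/8 (F(o) = (o*sqrt(o))/8 = o**(3/2)/8)
g(-43) + F(H) = (1/2)*(-43) + 12**(3/2)/8 = -43/2 + (24*sqrt(3))/8 = -43/2 + 3*sqrt(3)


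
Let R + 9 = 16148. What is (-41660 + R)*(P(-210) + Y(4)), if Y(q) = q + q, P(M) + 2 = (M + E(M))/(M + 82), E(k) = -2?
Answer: -6252645/32 ≈ -1.9540e+5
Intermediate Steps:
R = 16139 (R = -9 + 16148 = 16139)
P(M) = -2 + (-2 + M)/(82 + M) (P(M) = -2 + (M - 2)/(M + 82) = -2 + (-2 + M)/(82 + M))
Y(q) = 2*q
(-41660 + R)*(P(-210) + Y(4)) = (-41660 + 16139)*((-166 - 1*(-210))/(82 - 210) + 2*4) = -25521*((-166 + 210)/(-128) + 8) = -25521*(-1/128*44 + 8) = -25521*(-11/32 + 8) = -25521*245/32 = -6252645/32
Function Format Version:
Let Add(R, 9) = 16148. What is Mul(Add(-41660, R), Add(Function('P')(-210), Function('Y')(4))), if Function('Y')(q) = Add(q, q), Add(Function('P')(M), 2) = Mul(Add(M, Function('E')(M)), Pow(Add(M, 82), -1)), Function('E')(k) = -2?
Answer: Rational(-6252645, 32) ≈ -1.9540e+5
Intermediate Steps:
R = 16139 (R = Add(-9, 16148) = 16139)
Function('P')(M) = Add(-2, Mul(Pow(Add(82, M), -1), Add(-2, M))) (Function('P')(M) = Add(-2, Mul(Add(M, -2), Pow(Add(M, 82), -1))) = Add(-2, Mul(Add(-2, M), Pow(Add(82, M), -1))) = Add(-2, Mul(Pow(Add(82, M), -1), Add(-2, M))))
Function('Y')(q) = Mul(2, q)
Mul(Add(-41660, R), Add(Function('P')(-210), Function('Y')(4))) = Mul(Add(-41660, 16139), Add(Mul(Pow(Add(82, -210), -1), Add(-166, Mul(-1, -210))), Mul(2, 4))) = Mul(-25521, Add(Mul(Pow(-128, -1), Add(-166, 210)), 8)) = Mul(-25521, Add(Mul(Rational(-1, 128), 44), 8)) = Mul(-25521, Add(Rational(-11, 32), 8)) = Mul(-25521, Rational(245, 32)) = Rational(-6252645, 32)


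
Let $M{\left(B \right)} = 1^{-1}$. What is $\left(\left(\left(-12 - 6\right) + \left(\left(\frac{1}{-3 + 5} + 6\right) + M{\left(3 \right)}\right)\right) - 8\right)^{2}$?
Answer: $\frac{1369}{4} \approx 342.25$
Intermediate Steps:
$M{\left(B \right)} = 1$
$\left(\left(\left(-12 - 6\right) + \left(\left(\frac{1}{-3 + 5} + 6\right) + M{\left(3 \right)}\right)\right) - 8\right)^{2} = \left(\left(\left(-12 - 6\right) + \left(\left(\frac{1}{-3 + 5} + 6\right) + 1\right)\right) - 8\right)^{2} = \left(\left(-18 + \left(\left(\frac{1}{2} + 6\right) + 1\right)\right) - 8\right)^{2} = \left(\left(-18 + \left(\frac{13}{2} + 1\right)\right) - 8\right)^{2} = \left(\left(-18 + \frac{15}{2}\right) - 8\right)^{2} = \left(- \frac{21}{2} - 8\right)^{2} = \left(- \frac{37}{2}\right)^{2} = \frac{1369}{4}$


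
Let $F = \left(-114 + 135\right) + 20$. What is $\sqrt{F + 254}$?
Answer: $\sqrt{295} \approx 17.176$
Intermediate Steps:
$F = 41$ ($F = 21 + 20 = 41$)
$\sqrt{F + 254} = \sqrt{41 + 254} = \sqrt{295}$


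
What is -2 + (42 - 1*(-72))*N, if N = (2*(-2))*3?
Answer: -1370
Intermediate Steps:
N = -12 (N = -4*3 = -12)
-2 + (42 - 1*(-72))*N = -2 + (42 - 1*(-72))*(-12) = -2 + (42 + 72)*(-12) = -2 + 114*(-12) = -2 - 1368 = -1370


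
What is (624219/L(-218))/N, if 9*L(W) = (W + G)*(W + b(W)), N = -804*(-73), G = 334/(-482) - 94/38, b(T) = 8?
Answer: 952766267/462300841520 ≈ 0.0020609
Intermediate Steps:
G = -14500/4579 (G = 334*(-1/482) - 94*1/38 = -167/241 - 47/19 = -14500/4579 ≈ -3.1666)
N = 58692
L(W) = (8 + W)*(-14500/4579 + W)/9 (L(W) = ((W - 14500/4579)*(W + 8))/9 = ((-14500/4579 + W)*(8 + W))/9 = ((8 + W)*(-14500/4579 + W))/9 = (8 + W)*(-14500/4579 + W)/9)
(624219/L(-218))/N = (624219/(-116000/41211 + (⅑)*(-218)² + (22132/41211)*(-218)))/58692 = (624219/(-116000/41211 + (⅑)*47524 - 4824776/41211))*(1/58692) = (624219/(-116000/41211 + 47524/9 - 4824776/41211))*(1/58692) = (624219/(23630180/4579))*(1/58692) = (624219*(4579/23630180))*(1/58692) = (2858298801/23630180)*(1/58692) = 952766267/462300841520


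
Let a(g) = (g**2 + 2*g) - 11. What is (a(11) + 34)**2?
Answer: 27556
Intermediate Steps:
a(g) = -11 + g**2 + 2*g
(a(11) + 34)**2 = ((-11 + 11**2 + 2*11) + 34)**2 = ((-11 + 121 + 22) + 34)**2 = (132 + 34)**2 = 166**2 = 27556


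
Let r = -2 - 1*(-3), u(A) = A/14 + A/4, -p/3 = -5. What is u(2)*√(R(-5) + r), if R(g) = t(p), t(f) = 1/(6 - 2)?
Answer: 9*√5/28 ≈ 0.71874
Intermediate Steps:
p = 15 (p = -3*(-5) = 15)
t(f) = ¼ (t(f) = 1/4 = ¼)
R(g) = ¼
u(A) = 9*A/28 (u(A) = A*(1/14) + A*(¼) = A/14 + A/4 = 9*A/28)
r = 1 (r = -2 + 3 = 1)
u(2)*√(R(-5) + r) = ((9/28)*2)*√(¼ + 1) = 9*√(5/4)/14 = 9*(√5/2)/14 = 9*√5/28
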